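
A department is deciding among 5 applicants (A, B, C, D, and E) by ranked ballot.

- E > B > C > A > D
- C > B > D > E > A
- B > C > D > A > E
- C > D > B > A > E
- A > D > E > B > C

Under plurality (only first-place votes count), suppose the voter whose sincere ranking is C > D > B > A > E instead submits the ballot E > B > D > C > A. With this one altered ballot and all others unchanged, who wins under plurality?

E

First-place totals with the altered ballot: A 1, B 1, C 1, D 0, E 2.
The switch changes the winner from C to E.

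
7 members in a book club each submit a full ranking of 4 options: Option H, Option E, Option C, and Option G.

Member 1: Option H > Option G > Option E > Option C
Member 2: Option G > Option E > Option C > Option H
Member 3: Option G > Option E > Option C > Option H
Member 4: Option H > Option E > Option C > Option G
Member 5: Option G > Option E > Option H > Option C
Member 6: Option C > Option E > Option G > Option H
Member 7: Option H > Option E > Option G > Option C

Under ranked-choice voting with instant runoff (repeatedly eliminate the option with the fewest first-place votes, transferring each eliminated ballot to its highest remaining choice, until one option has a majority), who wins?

Round 1: Option H 3, Option G 3, Option C 1, Option E 0. Option E has the fewest and is eliminated.
Round 2: Option H 3, Option G 3, Option C 1. Option C has the fewest and is eliminated.
Round 3: Option G 4, Option H 3. Option G has a majority.

Option G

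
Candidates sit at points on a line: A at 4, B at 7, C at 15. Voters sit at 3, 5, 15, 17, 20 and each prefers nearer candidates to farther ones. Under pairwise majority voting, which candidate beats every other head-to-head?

With single-peaked preferences on a line, the Condorcet winner is the candidate closest to the median voter.
The median voter (position 15) is closest to C at 15.
Check: C vs B — voters closer to C: 3 of 5.

C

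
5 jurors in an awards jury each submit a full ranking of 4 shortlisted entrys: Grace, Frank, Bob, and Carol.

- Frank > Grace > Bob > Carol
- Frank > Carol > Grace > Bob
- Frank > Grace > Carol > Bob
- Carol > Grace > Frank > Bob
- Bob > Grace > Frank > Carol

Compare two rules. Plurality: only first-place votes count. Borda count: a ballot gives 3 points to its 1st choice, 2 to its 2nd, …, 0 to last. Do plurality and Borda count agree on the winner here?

Yes

Plurality first-place counts: Grace 0, Frank 3, Bob 1, Carol 1 → Frank.
Borda totals: Grace 9, Frank 11, Bob 4, Carol 6 → Frank.
The two rules agree on Frank.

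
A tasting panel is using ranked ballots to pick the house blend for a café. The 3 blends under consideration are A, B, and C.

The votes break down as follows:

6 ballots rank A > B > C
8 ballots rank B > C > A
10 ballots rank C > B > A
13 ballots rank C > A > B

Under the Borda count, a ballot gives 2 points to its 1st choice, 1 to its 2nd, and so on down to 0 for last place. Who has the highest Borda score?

Borda scores:
  A: 6·2 + 8·0 + 10·0 + 13·1 = 25
  B: 6·1 + 8·2 + 10·1 + 13·0 = 32
  C: 6·0 + 8·1 + 10·2 + 13·2 = 54
C has the highest total.

C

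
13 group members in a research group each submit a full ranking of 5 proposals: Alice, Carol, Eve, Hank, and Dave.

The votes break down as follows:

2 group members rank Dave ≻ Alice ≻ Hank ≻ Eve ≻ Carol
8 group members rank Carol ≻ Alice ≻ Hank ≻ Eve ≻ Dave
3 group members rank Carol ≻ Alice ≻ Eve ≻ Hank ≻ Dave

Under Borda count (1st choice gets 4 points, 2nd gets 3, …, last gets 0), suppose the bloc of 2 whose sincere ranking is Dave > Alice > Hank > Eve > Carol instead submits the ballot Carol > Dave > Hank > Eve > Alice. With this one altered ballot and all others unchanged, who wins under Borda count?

Carol

Borda totals with the altered ballot: Alice 33, Carol 52, Eve 16, Hank 23, Dave 6.
The winner is unchanged: still Carol.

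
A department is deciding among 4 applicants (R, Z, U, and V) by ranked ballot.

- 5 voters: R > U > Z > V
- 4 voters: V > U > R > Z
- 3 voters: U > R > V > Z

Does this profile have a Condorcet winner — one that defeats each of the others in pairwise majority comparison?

Yes

Head-to-head results (12 voters total):
R vs Z: R wins 12–0.
R vs U: U wins 7–5.
R vs V: R wins 8–4.
Z vs U: U wins 12–0.
Z vs V: V wins 7–5.
U vs V: U wins 8–4.
U beats each rival — R (7–5), Z (12–0), V (8–4) — so U is the Condorcet winner.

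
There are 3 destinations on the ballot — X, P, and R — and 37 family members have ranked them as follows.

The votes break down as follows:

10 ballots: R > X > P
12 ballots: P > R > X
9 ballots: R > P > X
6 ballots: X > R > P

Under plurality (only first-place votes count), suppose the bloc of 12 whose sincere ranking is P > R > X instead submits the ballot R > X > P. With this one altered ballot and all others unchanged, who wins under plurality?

R

First-place totals with the altered ballot: X 6, P 0, R 31.
The winner is unchanged: still R.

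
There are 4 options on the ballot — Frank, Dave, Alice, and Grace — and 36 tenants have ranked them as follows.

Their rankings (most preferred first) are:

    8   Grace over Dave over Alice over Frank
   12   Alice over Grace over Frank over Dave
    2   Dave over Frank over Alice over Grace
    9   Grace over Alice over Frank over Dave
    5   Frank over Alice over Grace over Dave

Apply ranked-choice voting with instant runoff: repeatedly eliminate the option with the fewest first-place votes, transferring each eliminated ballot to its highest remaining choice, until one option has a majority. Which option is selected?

Alice

Round 1: Grace 17, Alice 12, Frank 5, Dave 2. Dave has the fewest and is eliminated.
Round 2: Grace 17, Alice 12, Frank 7. Frank has the fewest and is eliminated.
Round 3: Alice 19, Grace 17. Alice has a majority.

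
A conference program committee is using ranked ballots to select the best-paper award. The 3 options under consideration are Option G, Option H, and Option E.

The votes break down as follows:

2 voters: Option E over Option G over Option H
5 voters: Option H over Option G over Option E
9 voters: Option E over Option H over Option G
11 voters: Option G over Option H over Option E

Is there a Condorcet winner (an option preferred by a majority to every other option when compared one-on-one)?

Head-to-head results (27 voters total):
Option G vs Option H: Option H wins 14–13.
Option G vs Option E: Option G wins 16–11.
Option H vs Option E: Option H wins 16–11.
Option H beats each rival — Option G (14–13), Option E (16–11) — so Option H is the Condorcet winner.

Yes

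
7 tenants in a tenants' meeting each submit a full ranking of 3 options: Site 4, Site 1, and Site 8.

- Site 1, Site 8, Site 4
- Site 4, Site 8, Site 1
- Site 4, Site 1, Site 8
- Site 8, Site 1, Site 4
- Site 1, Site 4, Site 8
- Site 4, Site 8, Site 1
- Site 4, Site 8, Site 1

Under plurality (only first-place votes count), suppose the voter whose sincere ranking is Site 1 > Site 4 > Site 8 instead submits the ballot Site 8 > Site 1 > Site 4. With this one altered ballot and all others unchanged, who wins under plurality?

Site 4

First-place totals with the altered ballot: Site 4 4, Site 1 1, Site 8 2.
The winner is unchanged: still Site 4.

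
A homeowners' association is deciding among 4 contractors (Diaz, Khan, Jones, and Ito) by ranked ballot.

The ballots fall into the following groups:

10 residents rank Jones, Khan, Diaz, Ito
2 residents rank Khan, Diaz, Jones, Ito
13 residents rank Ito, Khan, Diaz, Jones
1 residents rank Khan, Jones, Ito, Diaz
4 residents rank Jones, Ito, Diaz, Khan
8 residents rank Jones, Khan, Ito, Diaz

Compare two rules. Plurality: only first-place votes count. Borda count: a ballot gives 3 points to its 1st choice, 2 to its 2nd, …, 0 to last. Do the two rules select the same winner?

Plurality first-place counts: Diaz 0, Khan 3, Jones 22, Ito 13 → Jones.
Borda totals: Diaz 31, Khan 71, Jones 70, Ito 56 → Khan.
The two rules disagree: plurality picks Jones, Borda picks Khan.

No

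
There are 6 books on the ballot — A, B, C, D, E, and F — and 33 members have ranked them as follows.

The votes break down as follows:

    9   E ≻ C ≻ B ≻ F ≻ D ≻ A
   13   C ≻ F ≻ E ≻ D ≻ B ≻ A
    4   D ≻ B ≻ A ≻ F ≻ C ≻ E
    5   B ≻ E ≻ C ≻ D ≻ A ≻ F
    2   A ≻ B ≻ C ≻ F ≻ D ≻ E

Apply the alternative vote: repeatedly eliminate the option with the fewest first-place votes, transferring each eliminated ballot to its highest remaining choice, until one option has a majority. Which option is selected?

Round 1: C 13, E 9, B 5, D 4, A 2, F 0. F has the fewest and is eliminated.
Round 2: C 13, E 9, B 5, D 4, A 2. A has the fewest and is eliminated.
Round 3: C 13, E 9, B 7, D 4. D has the fewest and is eliminated.
Round 4: C 13, B 11, E 9. E has the fewest and is eliminated.
Round 5: C 22, B 11. C has a majority.

C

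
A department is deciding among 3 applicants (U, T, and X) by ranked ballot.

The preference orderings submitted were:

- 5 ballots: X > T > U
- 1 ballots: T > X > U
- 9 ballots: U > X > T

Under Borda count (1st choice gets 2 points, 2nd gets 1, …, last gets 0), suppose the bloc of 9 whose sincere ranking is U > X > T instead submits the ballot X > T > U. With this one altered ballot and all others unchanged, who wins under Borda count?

Borda totals with the altered ballot: U 0, T 16, X 29.
The winner is unchanged: still X.

X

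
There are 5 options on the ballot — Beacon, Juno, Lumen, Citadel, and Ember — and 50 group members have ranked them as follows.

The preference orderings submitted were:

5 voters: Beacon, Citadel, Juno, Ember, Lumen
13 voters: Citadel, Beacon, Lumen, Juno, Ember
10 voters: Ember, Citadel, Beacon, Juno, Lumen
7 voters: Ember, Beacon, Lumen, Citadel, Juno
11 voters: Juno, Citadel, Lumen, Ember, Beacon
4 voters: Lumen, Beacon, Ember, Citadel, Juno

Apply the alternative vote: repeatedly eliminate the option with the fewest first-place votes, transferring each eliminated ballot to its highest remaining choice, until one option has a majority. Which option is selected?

Round 1: Ember 17, Citadel 13, Juno 11, Beacon 5, Lumen 4. Lumen has the fewest and is eliminated.
Round 2: Ember 17, Citadel 13, Juno 11, Beacon 9. Beacon has the fewest and is eliminated.
Round 3: Ember 21, Citadel 18, Juno 11. Juno has the fewest and is eliminated.
Round 4: Citadel 29, Ember 21. Citadel has a majority.

Citadel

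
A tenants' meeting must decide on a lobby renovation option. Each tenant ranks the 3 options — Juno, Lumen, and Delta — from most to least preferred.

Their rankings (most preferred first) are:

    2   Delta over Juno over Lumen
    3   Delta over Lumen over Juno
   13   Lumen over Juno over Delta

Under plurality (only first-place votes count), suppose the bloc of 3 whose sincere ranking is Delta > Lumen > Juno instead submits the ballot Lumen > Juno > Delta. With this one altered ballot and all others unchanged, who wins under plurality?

First-place totals with the altered ballot: Juno 0, Lumen 16, Delta 2.
The winner is unchanged: still Lumen.

Lumen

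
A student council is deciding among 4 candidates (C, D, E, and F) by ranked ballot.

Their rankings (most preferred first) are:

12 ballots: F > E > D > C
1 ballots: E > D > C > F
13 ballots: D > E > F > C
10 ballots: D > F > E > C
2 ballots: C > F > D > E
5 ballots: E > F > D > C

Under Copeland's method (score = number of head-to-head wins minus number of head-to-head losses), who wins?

D

Pairwise results:
  C vs D: D wins 41–2.
  C vs E: E wins 41–2.
  C vs F: F wins 40–3.
  D vs E: D wins 25–18.
  D vs F: D wins 24–19.
  E vs F: F wins 24–19.
Copeland scores (wins − losses):
  C: 0 − 3 = -3
  D: 3 − 0 = 3
  E: 1 − 2 = -1
  F: 2 − 1 = 1
D has the best Copeland score.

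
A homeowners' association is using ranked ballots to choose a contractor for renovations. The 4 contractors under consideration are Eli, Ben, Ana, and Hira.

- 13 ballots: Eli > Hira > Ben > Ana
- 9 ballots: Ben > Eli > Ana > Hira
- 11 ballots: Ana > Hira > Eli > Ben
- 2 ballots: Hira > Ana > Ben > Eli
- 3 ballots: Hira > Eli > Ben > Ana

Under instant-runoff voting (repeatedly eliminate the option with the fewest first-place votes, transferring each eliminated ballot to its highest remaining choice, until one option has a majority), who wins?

Round 1: Eli 13, Ana 11, Ben 9, Hira 5. Hira has the fewest and is eliminated.
Round 2: Eli 16, Ana 13, Ben 9. Ben has the fewest and is eliminated.
Round 3: Eli 25, Ana 13. Eli has a majority.

Eli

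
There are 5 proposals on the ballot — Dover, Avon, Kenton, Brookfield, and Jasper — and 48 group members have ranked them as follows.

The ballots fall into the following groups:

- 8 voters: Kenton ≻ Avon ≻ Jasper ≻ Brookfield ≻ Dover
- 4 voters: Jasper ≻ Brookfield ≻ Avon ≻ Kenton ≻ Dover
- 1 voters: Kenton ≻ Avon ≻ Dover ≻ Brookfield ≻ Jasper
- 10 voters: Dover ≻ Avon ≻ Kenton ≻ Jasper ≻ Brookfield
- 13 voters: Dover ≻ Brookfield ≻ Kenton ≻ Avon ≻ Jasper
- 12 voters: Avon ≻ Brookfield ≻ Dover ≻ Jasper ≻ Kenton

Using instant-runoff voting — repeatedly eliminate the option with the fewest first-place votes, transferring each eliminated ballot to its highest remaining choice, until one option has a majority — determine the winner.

Avon

Round 1: Dover 23, Avon 12, Kenton 9, Jasper 4, Brookfield 0. Brookfield has the fewest and is eliminated.
Round 2: Dover 23, Avon 12, Kenton 9, Jasper 4. Jasper has the fewest and is eliminated.
Round 3: Dover 23, Avon 16, Kenton 9. Kenton has the fewest and is eliminated.
Round 4: Avon 25, Dover 23. Avon has a majority.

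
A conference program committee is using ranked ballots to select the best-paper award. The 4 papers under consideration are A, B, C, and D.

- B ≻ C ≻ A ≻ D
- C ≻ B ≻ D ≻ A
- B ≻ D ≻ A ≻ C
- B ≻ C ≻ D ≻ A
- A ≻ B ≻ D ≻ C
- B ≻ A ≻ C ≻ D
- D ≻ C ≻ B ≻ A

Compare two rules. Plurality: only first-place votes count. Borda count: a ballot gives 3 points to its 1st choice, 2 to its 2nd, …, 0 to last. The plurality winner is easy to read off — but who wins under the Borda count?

B

Plurality first-place counts: A 1, B 4, C 1, D 1 → B.
Borda totals: A 7, B 17, C 10, D 8 → B.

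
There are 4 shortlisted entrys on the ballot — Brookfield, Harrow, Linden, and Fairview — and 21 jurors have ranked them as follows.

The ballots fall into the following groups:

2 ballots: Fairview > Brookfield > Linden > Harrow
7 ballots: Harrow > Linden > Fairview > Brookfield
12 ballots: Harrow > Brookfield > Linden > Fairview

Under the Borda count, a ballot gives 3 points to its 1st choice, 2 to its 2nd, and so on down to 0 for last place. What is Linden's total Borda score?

Borda scores:
  Brookfield: 2·2 + 7·0 + 12·2 = 28
  Harrow: 2·0 + 7·3 + 12·3 = 57
  Linden: 2·1 + 7·2 + 12·1 = 28
  Fairview: 2·3 + 7·1 + 12·0 = 13

28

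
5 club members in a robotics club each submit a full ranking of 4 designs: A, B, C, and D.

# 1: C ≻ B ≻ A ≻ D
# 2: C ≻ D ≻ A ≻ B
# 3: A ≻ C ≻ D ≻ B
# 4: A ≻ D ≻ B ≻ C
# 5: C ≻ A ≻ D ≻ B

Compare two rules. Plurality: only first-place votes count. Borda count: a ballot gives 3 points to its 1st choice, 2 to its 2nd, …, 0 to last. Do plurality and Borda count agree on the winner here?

Yes

Plurality first-place counts: A 2, B 0, C 3, D 0 → C.
Borda totals: A 10, B 3, C 11, D 6 → C.
The two rules agree on C.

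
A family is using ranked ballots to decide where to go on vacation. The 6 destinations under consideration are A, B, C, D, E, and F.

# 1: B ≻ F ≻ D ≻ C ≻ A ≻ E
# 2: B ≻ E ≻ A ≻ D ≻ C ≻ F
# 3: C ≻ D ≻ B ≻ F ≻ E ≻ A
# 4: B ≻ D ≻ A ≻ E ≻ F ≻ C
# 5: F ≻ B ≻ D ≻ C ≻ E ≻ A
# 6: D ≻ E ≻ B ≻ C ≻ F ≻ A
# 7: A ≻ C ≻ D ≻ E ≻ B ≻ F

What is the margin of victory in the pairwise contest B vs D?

1

Ballots ranking B above D: 4.
Ballots ranking D above B: 3.
B wins 4–3, a margin of 1.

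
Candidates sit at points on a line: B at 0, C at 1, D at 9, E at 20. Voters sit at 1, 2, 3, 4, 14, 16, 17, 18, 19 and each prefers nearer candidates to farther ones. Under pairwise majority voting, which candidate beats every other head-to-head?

With single-peaked preferences on a line, the Condorcet winner is the candidate closest to the median voter.
The median voter (position 14) is closest to D at 9.
Check: D vs C — voters closer to D: 5 of 9.

D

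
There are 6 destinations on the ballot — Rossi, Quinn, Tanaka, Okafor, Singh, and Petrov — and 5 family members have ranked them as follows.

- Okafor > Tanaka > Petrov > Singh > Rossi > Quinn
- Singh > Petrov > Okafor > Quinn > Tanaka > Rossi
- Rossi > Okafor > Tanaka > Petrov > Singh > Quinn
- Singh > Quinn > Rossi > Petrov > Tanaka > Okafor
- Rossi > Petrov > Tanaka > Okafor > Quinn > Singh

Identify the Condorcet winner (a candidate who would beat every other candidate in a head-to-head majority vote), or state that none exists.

No Condorcet winner

Head-to-head results (5 voters total):
Rossi vs Quinn: Rossi wins 3–2.
Rossi vs Tanaka: Rossi wins 3–2.
Rossi vs Okafor: Rossi wins 3–2.
Rossi vs Singh: Singh wins 3–2.
Rossi vs Petrov: Rossi wins 3–2.
Quinn vs Tanaka: Tanaka wins 3–2.
Quinn vs Okafor: Okafor wins 4–1.
Quinn vs Singh: Singh wins 4–1.
Quinn vs Petrov: Petrov wins 4–1.
Tanaka vs Okafor: Okafor wins 3–2.
Tanaka vs Singh: Tanaka wins 3–2.
Tanaka vs Petrov: Petrov wins 3–2.
Okafor vs Singh: Okafor wins 3–2.
Okafor vs Petrov: Petrov wins 3–2.
Singh vs Petrov: Petrov wins 3–2.
No candidate beats all others: Rossi beats Tanaka beats Singh beats Rossi, a majority cycle.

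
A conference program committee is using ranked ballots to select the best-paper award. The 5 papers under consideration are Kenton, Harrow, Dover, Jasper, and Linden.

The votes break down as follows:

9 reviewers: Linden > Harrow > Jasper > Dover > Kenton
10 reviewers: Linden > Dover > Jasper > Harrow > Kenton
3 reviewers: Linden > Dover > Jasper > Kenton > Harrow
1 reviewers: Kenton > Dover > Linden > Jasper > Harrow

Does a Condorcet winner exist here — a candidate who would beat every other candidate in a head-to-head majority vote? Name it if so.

Linden

Head-to-head results (23 voters total):
Kenton vs Harrow: Harrow wins 19–4.
Kenton vs Dover: Dover wins 22–1.
Kenton vs Jasper: Jasper wins 22–1.
Kenton vs Linden: Linden wins 22–1.
Harrow vs Dover: Dover wins 14–9.
Harrow vs Jasper: Jasper wins 14–9.
Harrow vs Linden: Linden wins 23–0.
Dover vs Jasper: Dover wins 14–9.
Dover vs Linden: Linden wins 22–1.
Jasper vs Linden: Linden wins 23–0.
Linden beats each rival — Kenton (22–1), Harrow (23–0), Dover (22–1), Jasper (23–0) — so Linden is the Condorcet winner.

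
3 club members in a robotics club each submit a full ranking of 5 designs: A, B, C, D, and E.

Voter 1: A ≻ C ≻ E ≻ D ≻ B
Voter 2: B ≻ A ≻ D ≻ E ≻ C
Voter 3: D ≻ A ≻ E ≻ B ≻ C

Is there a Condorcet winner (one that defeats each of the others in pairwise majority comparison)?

Yes

Head-to-head results (3 voters total):
A vs B: A wins 2–1.
A vs C: A wins 3–0.
A vs D: A wins 2–1.
A vs E: A wins 3–0.
B vs C: B wins 2–1.
B vs D: D wins 2–1.
B vs E: E wins 2–1.
C vs D: D wins 2–1.
C vs E: E wins 2–1.
D vs E: D wins 2–1.
A beats each rival — B (2–1), C (3–0), D (2–1), E (3–0) — so A is the Condorcet winner.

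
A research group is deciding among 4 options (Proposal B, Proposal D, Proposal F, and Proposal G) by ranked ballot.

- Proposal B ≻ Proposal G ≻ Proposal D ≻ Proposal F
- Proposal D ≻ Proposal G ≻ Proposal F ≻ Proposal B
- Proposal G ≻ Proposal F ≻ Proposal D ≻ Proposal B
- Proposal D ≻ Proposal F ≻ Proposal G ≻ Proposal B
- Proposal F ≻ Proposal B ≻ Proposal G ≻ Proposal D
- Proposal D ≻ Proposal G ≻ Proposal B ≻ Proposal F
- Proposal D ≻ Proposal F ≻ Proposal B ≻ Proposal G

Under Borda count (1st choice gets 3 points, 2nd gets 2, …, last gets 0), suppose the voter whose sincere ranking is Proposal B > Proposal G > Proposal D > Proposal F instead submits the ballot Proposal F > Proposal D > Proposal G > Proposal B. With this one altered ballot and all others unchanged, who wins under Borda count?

Borda totals with the altered ballot: Proposal B 4, Proposal D 15, Proposal F 13, Proposal G 10.
The winner is unchanged: still Proposal D.

Proposal D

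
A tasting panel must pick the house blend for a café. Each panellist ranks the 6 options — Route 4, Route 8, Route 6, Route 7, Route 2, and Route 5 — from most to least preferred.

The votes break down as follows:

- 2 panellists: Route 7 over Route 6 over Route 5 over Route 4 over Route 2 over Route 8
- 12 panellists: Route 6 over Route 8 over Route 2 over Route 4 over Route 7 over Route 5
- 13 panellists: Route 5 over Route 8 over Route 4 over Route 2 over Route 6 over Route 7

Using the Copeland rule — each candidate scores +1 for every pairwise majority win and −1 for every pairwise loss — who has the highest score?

Pairwise results:
  Route 4 vs Route 8: Route 8 wins 25–2.
  Route 4 vs Route 6: Route 6 wins 14–13.
  Route 4 vs Route 7: Route 4 wins 25–2.
  Route 4 vs Route 2: Route 4 wins 15–12.
  Route 4 vs Route 5: Route 5 wins 15–12.
  Route 8 vs Route 6: Route 6 wins 14–13.
  Route 8 vs Route 7: Route 8 wins 25–2.
  Route 8 vs Route 2: Route 8 wins 25–2.
  Route 8 vs Route 5: Route 5 wins 15–12.
  Route 6 vs Route 7: Route 6 wins 25–2.
  Route 6 vs Route 2: Route 6 wins 14–13.
  Route 6 vs Route 5: Route 6 wins 14–13.
  Route 7 vs Route 2: Route 2 wins 25–2.
  Route 7 vs Route 5: Route 7 wins 14–13.
  Route 2 vs Route 5: Route 5 wins 15–12.
Copeland scores (wins − losses):
  Route 4: 2 − 3 = -1
  Route 8: 3 − 2 = 1
  Route 6: 5 − 0 = 5
  Route 7: 1 − 4 = -3
  Route 2: 1 − 4 = -3
  Route 5: 3 − 2 = 1
Route 6 has the best Copeland score.

Route 6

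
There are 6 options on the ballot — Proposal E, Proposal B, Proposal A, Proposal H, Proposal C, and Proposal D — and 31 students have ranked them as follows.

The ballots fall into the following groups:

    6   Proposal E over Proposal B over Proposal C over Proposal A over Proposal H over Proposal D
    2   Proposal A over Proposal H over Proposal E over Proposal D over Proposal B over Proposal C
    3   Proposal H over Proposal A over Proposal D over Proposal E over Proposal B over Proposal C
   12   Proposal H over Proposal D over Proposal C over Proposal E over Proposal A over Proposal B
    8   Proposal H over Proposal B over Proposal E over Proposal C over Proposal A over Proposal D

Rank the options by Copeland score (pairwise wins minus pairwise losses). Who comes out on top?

Pairwise results:
  Proposal E vs Proposal B: Proposal E wins 23–8.
  Proposal E vs Proposal A: Proposal E wins 26–5.
  Proposal E vs Proposal H: Proposal H wins 25–6.
  Proposal E vs Proposal C: Proposal E wins 19–12.
  Proposal E vs Proposal D: Proposal E wins 16–15.
  Proposal B vs Proposal A: Proposal A wins 17–14.
  Proposal B vs Proposal H: Proposal H wins 25–6.
  Proposal B vs Proposal C: Proposal B wins 19–12.
  Proposal B vs Proposal D: Proposal D wins 17–14.
  Proposal A vs Proposal H: Proposal H wins 23–8.
  Proposal A vs Proposal C: Proposal C wins 26–5.
  Proposal A vs Proposal D: Proposal A wins 19–12.
  Proposal H vs Proposal C: Proposal H wins 25–6.
  Proposal H vs Proposal D: Proposal H wins 31–0.
  Proposal C vs Proposal D: Proposal D wins 17–14.
Copeland scores (wins − losses):
  Proposal E: 4 − 1 = 3
  Proposal B: 1 − 4 = -3
  Proposal A: 2 − 3 = -1
  Proposal H: 5 − 0 = 5
  Proposal C: 1 − 4 = -3
  Proposal D: 2 − 3 = -1
Proposal H has the best Copeland score.

Proposal H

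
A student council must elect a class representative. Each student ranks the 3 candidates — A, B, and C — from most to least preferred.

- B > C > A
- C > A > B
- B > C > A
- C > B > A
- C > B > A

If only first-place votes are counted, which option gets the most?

First-place vote totals:
  A: 0
  B: 2
  C: 3
C has the most first-place votes.

C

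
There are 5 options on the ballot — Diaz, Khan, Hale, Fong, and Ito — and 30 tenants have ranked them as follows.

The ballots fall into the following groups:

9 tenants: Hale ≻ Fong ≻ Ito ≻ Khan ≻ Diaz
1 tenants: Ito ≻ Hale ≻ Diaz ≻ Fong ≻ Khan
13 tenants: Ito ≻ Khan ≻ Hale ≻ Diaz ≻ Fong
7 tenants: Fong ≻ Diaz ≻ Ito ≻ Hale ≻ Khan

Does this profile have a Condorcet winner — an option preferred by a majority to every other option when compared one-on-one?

Head-to-head results (30 voters total):
Diaz vs Khan: Khan wins 22–8.
Diaz vs Hale: Hale wins 23–7.
Diaz vs Fong: Fong wins 16–14.
Diaz vs Ito: Ito wins 23–7.
Khan vs Hale: Hale wins 17–13.
Khan vs Fong: Fong wins 17–13.
Khan vs Ito: Ito wins 30–0.
Hale vs Fong: Hale wins 23–7.
Hale vs Ito: Ito wins 21–9.
Fong vs Ito: Fong wins 16–14.
No candidate beats all others: Hale beats Fong beats Ito beats Hale, a majority cycle.

No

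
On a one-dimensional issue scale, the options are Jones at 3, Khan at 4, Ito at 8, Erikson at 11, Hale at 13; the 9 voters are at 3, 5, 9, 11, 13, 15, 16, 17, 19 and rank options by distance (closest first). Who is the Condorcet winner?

With single-peaked preferences on a line, the Condorcet winner is the candidate closest to the median voter.
The median voter (position 13) is closest to Hale at 13.
Check: Hale vs Khan — voters closer to Hale: 7 of 9.

Hale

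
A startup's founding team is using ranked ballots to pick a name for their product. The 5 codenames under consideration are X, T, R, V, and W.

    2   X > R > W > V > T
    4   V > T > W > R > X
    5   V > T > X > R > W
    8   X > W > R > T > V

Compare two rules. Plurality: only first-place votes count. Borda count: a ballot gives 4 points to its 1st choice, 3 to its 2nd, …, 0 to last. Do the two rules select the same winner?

Yes

Plurality first-place counts: X 10, T 0, R 0, V 9, W 0 → X.
Borda totals: X 50, T 35, R 31, V 38, W 36 → X.
The two rules agree on X.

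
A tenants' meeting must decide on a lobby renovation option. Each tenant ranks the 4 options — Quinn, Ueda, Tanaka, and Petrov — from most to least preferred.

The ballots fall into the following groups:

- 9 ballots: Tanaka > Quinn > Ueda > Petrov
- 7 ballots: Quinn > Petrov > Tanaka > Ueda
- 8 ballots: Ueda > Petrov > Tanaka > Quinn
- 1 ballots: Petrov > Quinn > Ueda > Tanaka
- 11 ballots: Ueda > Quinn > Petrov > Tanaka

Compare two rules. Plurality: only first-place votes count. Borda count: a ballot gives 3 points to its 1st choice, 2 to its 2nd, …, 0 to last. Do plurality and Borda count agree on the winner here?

Yes

Plurality first-place counts: Quinn 7, Ueda 19, Tanaka 9, Petrov 1 → Ueda.
Borda totals: Quinn 63, Ueda 67, Tanaka 42, Petrov 44 → Ueda.
The two rules agree on Ueda.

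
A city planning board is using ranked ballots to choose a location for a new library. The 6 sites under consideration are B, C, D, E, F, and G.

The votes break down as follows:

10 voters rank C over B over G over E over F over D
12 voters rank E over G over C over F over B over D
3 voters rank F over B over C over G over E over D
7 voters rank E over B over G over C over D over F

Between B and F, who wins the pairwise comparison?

B

Ballots ranking B above F: 10+7 = 17.
Ballots ranking F above B: 12+3 = 15.
B wins the head-to-head, 17–15.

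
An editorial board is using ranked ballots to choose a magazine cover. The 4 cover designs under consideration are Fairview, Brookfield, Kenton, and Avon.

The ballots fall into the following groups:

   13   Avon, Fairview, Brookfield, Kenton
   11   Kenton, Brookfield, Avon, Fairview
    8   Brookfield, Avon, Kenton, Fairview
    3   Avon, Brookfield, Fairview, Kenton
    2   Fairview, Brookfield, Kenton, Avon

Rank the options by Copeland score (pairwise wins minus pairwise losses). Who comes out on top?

Brookfield

Pairwise results:
  Fairview vs Brookfield: Brookfield wins 22–15.
  Fairview vs Kenton: Kenton wins 19–18.
  Fairview vs Avon: Avon wins 35–2.
  Brookfield vs Kenton: Brookfield wins 26–11.
  Brookfield vs Avon: Brookfield wins 21–16.
  Kenton vs Avon: Avon wins 24–13.
Copeland scores (wins − losses):
  Fairview: 0 − 3 = -3
  Brookfield: 3 − 0 = 3
  Kenton: 1 − 2 = -1
  Avon: 2 − 1 = 1
Brookfield has the best Copeland score.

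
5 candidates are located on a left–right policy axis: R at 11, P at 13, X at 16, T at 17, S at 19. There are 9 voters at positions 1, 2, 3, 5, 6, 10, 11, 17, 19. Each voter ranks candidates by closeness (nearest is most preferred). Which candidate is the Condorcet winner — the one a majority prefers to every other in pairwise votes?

R

With single-peaked preferences on a line, the Condorcet winner is the candidate closest to the median voter.
The median voter (position 6) is closest to R at 11.
Check: R vs S — voters closer to R: 7 of 9.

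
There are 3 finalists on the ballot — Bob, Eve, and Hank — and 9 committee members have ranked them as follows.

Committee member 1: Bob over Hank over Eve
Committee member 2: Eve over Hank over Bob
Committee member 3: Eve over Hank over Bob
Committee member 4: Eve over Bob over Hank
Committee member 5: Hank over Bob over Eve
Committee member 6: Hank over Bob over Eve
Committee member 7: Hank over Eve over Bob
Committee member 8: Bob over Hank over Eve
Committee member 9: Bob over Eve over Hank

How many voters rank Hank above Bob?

Ballots ranking Hank above Bob: 5.
Ballots ranking Bob above Hank: 4.
So 5 of 9 voters prefer Hank to Bob.

5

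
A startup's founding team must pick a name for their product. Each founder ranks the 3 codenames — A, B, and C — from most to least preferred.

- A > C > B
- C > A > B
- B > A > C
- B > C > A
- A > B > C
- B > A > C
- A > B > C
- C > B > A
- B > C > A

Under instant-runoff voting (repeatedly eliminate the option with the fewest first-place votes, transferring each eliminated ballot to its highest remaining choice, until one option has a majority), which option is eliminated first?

C

Round 1: B 4, A 3, C 2. C has the fewest and is eliminated.
Round 2: B 5, A 4. B has a majority.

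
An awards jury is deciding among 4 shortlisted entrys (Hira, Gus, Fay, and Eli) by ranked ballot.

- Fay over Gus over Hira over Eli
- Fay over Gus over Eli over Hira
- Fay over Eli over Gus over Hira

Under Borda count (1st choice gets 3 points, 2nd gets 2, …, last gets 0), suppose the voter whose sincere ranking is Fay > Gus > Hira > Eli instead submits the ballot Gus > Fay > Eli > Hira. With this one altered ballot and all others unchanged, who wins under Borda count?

Borda totals with the altered ballot: Hira 0, Gus 6, Fay 8, Eli 4.
The winner is unchanged: still Fay.

Fay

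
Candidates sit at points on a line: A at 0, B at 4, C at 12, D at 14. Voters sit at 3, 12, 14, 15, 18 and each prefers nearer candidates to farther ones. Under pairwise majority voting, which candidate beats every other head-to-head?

With single-peaked preferences on a line, the Condorcet winner is the candidate closest to the median voter.
The median voter (position 14) is closest to D at 14.
Check: D vs B — voters closer to D: 4 of 5.

D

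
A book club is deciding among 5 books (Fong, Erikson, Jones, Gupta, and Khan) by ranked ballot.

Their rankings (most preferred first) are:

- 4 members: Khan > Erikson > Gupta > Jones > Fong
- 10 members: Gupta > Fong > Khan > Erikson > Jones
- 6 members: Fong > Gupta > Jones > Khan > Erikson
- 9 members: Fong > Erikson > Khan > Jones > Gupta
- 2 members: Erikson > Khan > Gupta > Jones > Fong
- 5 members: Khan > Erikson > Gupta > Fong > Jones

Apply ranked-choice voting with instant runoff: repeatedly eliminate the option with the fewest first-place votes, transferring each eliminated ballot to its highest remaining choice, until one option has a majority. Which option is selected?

Fong

Round 1: Fong 15, Gupta 10, Khan 9, Erikson 2, Jones 0. Jones has the fewest and is eliminated.
Round 2: Fong 15, Gupta 10, Khan 9, Erikson 2. Erikson has the fewest and is eliminated.
Round 3: Fong 15, Khan 11, Gupta 10. Gupta has the fewest and is eliminated.
Round 4: Fong 25, Khan 11. Fong has a majority.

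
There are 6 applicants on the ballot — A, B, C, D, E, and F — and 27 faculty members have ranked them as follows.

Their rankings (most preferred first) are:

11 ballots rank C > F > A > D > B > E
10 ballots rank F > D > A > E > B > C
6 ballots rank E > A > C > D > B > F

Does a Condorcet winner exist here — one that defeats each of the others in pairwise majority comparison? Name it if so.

Head-to-head results (27 voters total):
A vs B: A wins 27–0.
A vs C: A wins 16–11.
A vs D: A wins 17–10.
A vs E: A wins 21–6.
A vs F: F wins 21–6.
B vs C: C wins 17–10.
B vs D: D wins 27–0.
B vs E: E wins 16–11.
B vs F: F wins 21–6.
C vs D: C wins 17–10.
C vs E: E wins 16–11.
C vs F: C wins 17–10.
D vs E: D wins 21–6.
D vs F: F wins 21–6.
E vs F: F wins 21–6.
No candidate beats all others: A beats C beats F beats A, a majority cycle.

There is no Condorcet winner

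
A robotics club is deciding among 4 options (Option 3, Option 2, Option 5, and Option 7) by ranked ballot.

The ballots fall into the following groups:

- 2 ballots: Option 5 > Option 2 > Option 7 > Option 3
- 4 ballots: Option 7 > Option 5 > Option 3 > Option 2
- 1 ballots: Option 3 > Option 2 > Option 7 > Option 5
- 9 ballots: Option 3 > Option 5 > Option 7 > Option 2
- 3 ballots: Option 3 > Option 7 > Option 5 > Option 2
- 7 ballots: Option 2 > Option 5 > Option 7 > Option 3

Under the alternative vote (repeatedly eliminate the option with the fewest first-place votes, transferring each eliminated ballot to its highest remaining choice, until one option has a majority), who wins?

Option 3

Round 1: Option 3 13, Option 2 7, Option 7 4, Option 5 2. Option 5 has the fewest and is eliminated.
Round 2: Option 3 13, Option 2 9, Option 7 4. Option 7 has the fewest and is eliminated.
Round 3: Option 3 17, Option 2 9. Option 3 has a majority.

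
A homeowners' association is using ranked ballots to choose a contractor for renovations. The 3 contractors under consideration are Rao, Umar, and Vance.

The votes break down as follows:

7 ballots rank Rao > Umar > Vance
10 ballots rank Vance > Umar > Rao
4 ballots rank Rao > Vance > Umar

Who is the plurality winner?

First-place vote totals:
  Rao: 11
  Umar: 0
  Vance: 10
Rao has the most first-place votes.

Rao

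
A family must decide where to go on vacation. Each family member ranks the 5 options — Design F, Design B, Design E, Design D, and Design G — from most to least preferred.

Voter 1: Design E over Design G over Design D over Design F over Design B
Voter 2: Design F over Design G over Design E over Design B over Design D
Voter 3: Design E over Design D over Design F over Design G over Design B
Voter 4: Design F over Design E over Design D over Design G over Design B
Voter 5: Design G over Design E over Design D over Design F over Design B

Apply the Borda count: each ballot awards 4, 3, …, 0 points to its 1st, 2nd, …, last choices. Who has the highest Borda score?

Borda scores:
  Design F: 1 + 4 + 2 + 4 + 1 = 12
  Design B: 0 + 1 + 0 + 0 + 0 = 1
  Design E: 4 + 2 + 4 + 3 + 3 = 16
  Design D: 2 + 0 + 3 + 2 + 2 = 9
  Design G: 3 + 3 + 1 + 1 + 4 = 12
Design E has the highest total.

Design E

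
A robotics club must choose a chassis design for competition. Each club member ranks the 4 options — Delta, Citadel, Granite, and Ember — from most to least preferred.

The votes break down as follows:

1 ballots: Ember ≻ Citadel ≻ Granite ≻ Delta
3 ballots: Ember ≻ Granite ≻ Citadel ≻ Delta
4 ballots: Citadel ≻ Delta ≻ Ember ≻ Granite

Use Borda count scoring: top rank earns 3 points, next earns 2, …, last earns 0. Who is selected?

Borda scores:
  Delta: 0 + 3·0 + 4·2 = 8
  Citadel: 2 + 3·1 + 4·3 = 17
  Granite: 1 + 3·2 + 4·0 = 7
  Ember: 3 + 3·3 + 4·1 = 16
Citadel has the highest total.

Citadel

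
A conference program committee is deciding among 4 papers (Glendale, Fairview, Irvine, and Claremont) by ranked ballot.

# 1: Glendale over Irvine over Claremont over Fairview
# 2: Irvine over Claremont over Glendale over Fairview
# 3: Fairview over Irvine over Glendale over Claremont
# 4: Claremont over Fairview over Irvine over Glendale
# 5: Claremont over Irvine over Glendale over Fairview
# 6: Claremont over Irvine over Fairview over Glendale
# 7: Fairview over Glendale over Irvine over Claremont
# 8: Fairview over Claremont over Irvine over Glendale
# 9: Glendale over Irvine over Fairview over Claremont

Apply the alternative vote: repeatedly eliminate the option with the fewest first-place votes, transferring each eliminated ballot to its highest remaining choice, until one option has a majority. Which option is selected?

Claremont

Round 1: Fairview 3, Claremont 3, Glendale 2, Irvine 1. Irvine has the fewest and is eliminated.
Round 2: Claremont 4, Fairview 3, Glendale 2. Glendale has the fewest and is eliminated.
Round 3: Claremont 5, Fairview 4. Claremont has a majority.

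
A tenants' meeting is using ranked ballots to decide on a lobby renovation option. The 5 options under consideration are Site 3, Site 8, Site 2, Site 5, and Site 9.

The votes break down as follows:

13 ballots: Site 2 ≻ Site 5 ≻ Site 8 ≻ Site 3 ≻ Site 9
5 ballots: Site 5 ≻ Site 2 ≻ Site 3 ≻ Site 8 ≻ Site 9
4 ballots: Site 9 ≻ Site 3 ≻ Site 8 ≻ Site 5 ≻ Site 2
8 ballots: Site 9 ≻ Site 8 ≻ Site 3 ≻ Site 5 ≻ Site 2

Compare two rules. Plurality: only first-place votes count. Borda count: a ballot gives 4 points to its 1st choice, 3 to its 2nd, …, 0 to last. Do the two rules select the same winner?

No

Plurality first-place counts: Site 3 0, Site 8 0, Site 2 13, Site 5 5, Site 9 12 → Site 2.
Borda totals: Site 3 51, Site 8 63, Site 2 67, Site 5 71, Site 9 48 → Site 5.
The two rules disagree: plurality picks Site 2, Borda picks Site 5.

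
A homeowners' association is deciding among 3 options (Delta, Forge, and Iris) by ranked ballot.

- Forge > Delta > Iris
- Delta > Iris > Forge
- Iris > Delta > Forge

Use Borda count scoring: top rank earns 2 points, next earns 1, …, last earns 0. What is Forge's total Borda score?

2

Borda scores:
  Delta: 1 + 2 + 1 = 4
  Forge: 2 + 0 + 0 = 2
  Iris: 0 + 1 + 2 = 3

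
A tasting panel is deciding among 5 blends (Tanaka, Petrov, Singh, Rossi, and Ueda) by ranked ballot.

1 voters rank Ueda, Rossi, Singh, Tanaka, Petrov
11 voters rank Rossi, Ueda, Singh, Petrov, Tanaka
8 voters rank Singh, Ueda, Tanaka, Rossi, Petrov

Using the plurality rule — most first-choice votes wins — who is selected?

Rossi

First-place vote totals:
  Tanaka: 0
  Petrov: 0
  Singh: 8
  Rossi: 11
  Ueda: 1
Rossi has the most first-place votes.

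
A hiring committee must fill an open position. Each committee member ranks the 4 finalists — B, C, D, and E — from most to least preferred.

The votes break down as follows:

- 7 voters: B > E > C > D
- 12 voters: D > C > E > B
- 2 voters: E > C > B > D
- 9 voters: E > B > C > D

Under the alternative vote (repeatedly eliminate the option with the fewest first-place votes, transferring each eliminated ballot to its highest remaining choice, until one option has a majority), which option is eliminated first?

C

Round 1: D 12, E 11, B 7, C 0. C has the fewest and is eliminated.
Round 2: D 12, E 11, B 7. B has the fewest and is eliminated.
Round 3: E 18, D 12. E has a majority.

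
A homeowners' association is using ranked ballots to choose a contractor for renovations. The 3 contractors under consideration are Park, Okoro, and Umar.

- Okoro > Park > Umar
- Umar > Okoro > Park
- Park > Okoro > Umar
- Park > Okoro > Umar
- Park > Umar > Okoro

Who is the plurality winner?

First-place vote totals:
  Park: 3
  Okoro: 1
  Umar: 1
Park has the most first-place votes.

Park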